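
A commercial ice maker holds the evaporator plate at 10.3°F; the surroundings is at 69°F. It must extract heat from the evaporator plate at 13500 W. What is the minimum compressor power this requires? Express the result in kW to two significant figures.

In absolute terms T_C = 261.09 K and T_H = 293.71 K, so ΔT = 32.61 K.
COP_Carnot = T_C/ΔT = 261.09/32.61 = 8.006.
Ẇ_min = Q̇/COP_Carnot = 13500/8.006 = 1686 W = 1.686 kW.

1.7 kW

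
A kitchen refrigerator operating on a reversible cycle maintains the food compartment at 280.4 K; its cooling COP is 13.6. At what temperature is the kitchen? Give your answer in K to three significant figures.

301 K

COP_R = T_C/(T_H − T_C) gives T_H − T_C = T_C/COP.
With T_C = 280.40 K, T_H = 280.40 × (1 + 1/13.6) = 301.02 K.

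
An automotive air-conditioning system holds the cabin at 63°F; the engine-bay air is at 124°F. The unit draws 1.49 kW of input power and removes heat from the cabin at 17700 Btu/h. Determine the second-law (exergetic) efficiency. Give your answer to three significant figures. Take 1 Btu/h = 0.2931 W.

Converting, Q̇_C = 17700 Btu/h = 5.188 kW, so COP_actual = Q̇_C/Ẇ = 5.188/1.490 = 3.482.
In absolute terms T_C = 290.37 K and T_H = 324.26 K, so ΔT = 33.89 K.
COP_Carnot = T_C/ΔT = 290.37/33.89 = 8.568.
η_II = COP_actual/COP_Carnot = 3.482/8.568 = 0.4064.

0.406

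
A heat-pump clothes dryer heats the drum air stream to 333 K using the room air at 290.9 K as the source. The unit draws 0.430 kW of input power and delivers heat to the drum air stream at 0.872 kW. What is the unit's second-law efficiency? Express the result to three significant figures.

COP_actual = Q̇_H/Ẇ = 0.8720/0.4300 = 2.028.
The reservoir spacing is ΔT = 333 − 290.9 = 42.10 K.
COP_Carnot = T_H/ΔT = 333.00/42.10 = 7.910.
η_II = COP_actual/COP_Carnot = 2.028/7.910 = 0.2564.

0.256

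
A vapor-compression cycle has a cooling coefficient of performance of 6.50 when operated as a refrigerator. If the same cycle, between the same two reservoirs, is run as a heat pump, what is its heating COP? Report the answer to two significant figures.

7.5

The first law on one cycle gives Q_H = Q_C + W, so Q_H/W = Q_C/W + 1.
COP_HP = COP_R + 1 = 6.50 + 1 = 7.50.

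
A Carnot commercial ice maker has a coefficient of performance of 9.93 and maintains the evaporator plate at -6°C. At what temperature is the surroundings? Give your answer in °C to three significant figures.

COP_R = T_C/(T_H − T_C) gives T_H − T_C = T_C/COP.
With T_C = 267.15 K, T_H = 267.15 × (1 + 1/9.93) = 294.05 K.
Converting, 294.05 K = 20.90°C.

20.9 °C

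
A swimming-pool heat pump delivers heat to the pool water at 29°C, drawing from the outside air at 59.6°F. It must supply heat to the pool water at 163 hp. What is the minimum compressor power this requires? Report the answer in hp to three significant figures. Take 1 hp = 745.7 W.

7.37 hp

In absolute terms T_C = 288.48 K and T_H = 302.15 K, so ΔT = 13.67 K.
COP_Carnot = T_H/ΔT = 302.15/13.67 = 22.11.
Ẇ_min = Q̇/COP_Carnot = 163.0/22.11 = 7.373 hp.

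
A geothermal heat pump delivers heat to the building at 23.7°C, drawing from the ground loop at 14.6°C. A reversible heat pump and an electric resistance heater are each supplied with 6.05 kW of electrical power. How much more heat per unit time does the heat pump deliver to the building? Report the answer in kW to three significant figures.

191 kW

In absolute terms T_C = 287.75 K and T_H = 296.85 K, so ΔT = 9.100 K.
COP_Carnot = T_H/ΔT = 296.85/9.100 = 32.62.
The heat pump delivers Q̇_H = COP × Ẇ = 197.4 kW; the resistance heater delivers Ẇ = 6.050 kW.
Extra = (COP − 1)·Ẇ = 191.3 kW.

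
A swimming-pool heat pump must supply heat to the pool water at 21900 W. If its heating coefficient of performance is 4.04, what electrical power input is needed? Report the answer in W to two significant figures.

5400 W

Ẇ = Q̇_H/COP_HP = 21900/4.04 = 5421 W.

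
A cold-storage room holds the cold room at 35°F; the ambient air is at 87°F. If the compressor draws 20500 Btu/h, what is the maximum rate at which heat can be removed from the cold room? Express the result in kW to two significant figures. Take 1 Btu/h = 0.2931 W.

In absolute terms T_C = 274.82 K and T_H = 303.71 K, so ΔT = 28.89 K.
COP_Carnot = T_C/ΔT = 274.82/28.89 = 9.513.
Q̇_max = COP_Carnot × Ẇ = 9.513 × 20500 Btu/h = 195000 Btu/h = 57.16 kW.

57 kW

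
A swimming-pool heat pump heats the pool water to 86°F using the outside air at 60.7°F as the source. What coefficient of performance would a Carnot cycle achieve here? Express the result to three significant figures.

In absolute terms T_C = 289.09 K and T_H = 303.15 K, so ΔT = 14.06 K.
For a reversible cycle, COP_Carnot = T_H/ΔT = 303.15/14.06 = 21.57.

21.6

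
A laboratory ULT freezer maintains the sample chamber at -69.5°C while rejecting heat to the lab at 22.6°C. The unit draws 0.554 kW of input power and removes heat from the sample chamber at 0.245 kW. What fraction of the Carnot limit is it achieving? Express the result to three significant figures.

COP_actual = Q̇_C/Ẇ = 0.2450/0.5540 = 0.4422.
In absolute terms T_C = 203.65 K and T_H = 295.75 K, so ΔT = 92.10 K.
COP_Carnot = T_C/ΔT = 203.65/92.10 = 2.211.
η_II = COP_actual/COP_Carnot = 0.4422/2.211 = 0.2000.

0.200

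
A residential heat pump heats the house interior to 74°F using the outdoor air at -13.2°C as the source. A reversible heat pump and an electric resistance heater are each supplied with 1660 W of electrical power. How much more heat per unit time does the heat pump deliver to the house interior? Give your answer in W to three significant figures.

11800 W

In absolute terms T_C = 259.95 K and T_H = 296.48 K, so ΔT = 36.53 K.
COP_Carnot = T_H/ΔT = 296.48/36.53 = 8.115.
The heat pump delivers Q̇_H = COP × Ẇ = 13470 W; the resistance heater delivers Ẇ = 1660 W.
Extra = (COP − 1)·Ẇ = 11810 W.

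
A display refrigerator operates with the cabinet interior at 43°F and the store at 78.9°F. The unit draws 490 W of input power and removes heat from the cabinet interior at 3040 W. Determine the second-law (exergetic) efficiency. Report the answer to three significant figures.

0.443

COP_actual = Q̇_C/Ẇ = 3040/490.0 = 6.204.
In absolute terms T_C = 279.26 K and T_H = 299.21 K, so ΔT = 19.94 K.
COP_Carnot = T_C/ΔT = 279.26/19.94 = 14.00.
η_II = COP_actual/COP_Carnot = 6.204/14.00 = 0.4431.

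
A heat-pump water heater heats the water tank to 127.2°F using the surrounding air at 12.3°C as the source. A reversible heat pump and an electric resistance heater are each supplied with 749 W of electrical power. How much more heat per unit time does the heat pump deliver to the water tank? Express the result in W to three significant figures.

In absolute terms T_C = 285.45 K and T_H = 326.04 K, so ΔT = 40.59 K.
COP_Carnot = T_H/ΔT = 326.04/40.59 = 8.033.
The heat pump delivers Q̇_H = COP × Ẇ = 6017 W; the resistance heater delivers Ẇ = 749.0 W.
Extra = (COP − 1)·Ẇ = 5268 W.

5270 W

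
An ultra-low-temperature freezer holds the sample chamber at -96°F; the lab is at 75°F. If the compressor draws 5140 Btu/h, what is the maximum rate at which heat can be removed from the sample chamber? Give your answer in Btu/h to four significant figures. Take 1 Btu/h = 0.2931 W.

10930 Btu/h

In absolute terms T_C = 202.04 K and T_H = 297.04 K, so ΔT = 95.00 K.
COP_Carnot = T_C/ΔT = 202.04/95.00 = 2.127.
Q̇_max = COP_Carnot × Ẇ = 2.127 × 5140 Btu/h = 10930 Btu/h.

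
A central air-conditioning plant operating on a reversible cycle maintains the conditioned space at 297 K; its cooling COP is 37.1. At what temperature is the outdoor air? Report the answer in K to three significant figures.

COP_R = T_C/(T_H − T_C) gives T_H − T_C = T_C/COP.
With T_C = 297.00 K, T_H = 297.00 × (1 + 1/37.1) = 305.01 K.

305 K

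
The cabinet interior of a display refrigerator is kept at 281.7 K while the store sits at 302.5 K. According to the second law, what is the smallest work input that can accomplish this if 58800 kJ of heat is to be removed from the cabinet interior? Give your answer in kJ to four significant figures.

The reservoir spacing is ΔT = 302.5 − 281.7 = 20.80 K.
The reversible limit is COP_R = T_C/ΔT = 13.54, so W_min = Q_C/COP = Q_C·ΔT/T_C.
W_min = 58800 × 20.80/281.70 = 4342 kJ.

4342 kJ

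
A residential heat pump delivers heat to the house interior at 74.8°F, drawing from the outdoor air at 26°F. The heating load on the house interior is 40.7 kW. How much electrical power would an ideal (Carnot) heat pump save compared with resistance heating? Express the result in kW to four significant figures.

36.98 kW

In absolute terms T_C = 269.82 K and T_H = 296.93 K, so ΔT = 27.11 K.
COP_Carnot = T_H/ΔT = 296.93/27.11 = 10.95.
Resistance heating needs Ẇ_res = Q̇_H = 40.70 kW; the reversible heat pump needs only Ẇ_hp = Q̇_H/COP = 3.716 kW.
Saving = 40.70 − 3.716 = 36.98 kW.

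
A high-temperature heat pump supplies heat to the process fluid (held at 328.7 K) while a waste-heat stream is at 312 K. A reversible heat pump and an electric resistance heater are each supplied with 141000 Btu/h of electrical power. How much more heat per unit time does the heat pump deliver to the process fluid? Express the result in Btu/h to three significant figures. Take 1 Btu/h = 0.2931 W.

2630000 Btu/h

The reservoir spacing is ΔT = 328.7 − 312 = 16.70 K.
COP_Carnot = T_H/ΔT = 328.70/16.70 = 19.68.
The heat pump delivers Q̇_H = COP × Ẇ = 2775000 Btu/h; the resistance heater delivers Ẇ = 141000 Btu/h.
Extra = (COP − 1)·Ẇ = 2634000 Btu/h.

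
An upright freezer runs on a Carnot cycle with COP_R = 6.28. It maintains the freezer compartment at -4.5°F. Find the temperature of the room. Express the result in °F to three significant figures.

68.0 °F

COP_R = T_C/(T_H − T_C) gives T_H − T_C = T_C/COP.
With T_C = 252.87 K, T_H = 252.87 × (1 + 1/6.28) = 293.14 K.
Converting, 293.14 K = 67.98°F.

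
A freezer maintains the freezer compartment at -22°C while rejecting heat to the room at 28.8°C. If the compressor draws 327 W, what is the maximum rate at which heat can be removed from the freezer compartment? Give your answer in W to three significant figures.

1620 W

In absolute terms T_C = 251.15 K and T_H = 301.95 K, so ΔT = 50.80 K.
COP_Carnot = T_C/ΔT = 251.15/50.80 = 4.944.
Q̇_max = COP_Carnot × Ẇ = 4.944 × 327.0 W = 1617 W.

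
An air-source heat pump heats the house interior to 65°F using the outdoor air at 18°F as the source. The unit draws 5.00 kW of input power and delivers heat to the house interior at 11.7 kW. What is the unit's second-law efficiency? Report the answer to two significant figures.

0.21

COP_actual = Q̇_H/Ẇ = 11.70/5.000 = 2.340.
In absolute terms T_C = 265.37 K and T_H = 291.48 K, so ΔT = 26.11 K.
COP_Carnot = T_H/ΔT = 291.48/26.11 = 11.16.
η_II = COP_actual/COP_Carnot = 2.340/11.16 = 0.2096.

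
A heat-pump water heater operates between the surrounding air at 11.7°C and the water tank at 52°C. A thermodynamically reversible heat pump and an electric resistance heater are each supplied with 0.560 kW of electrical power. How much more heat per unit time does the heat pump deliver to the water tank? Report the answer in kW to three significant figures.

In absolute terms T_C = 284.85 K and T_H = 325.15 K, so ΔT = 40.30 K.
COP_Carnot = T_H/ΔT = 325.15/40.30 = 8.068.
The heat pump delivers Q̇_H = COP × Ẇ = 4.518 kW; the resistance heater delivers Ẇ = 0.5600 kW.
Extra = (COP − 1)·Ẇ = 3.958 kW.

3.96 kW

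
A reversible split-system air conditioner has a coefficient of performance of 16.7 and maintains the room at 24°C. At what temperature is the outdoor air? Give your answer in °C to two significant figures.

COP_R = T_C/(T_H − T_C) gives T_H − T_C = T_C/COP.
With T_C = 297.15 K, T_H = 297.15 × (1 + 1/16.7) = 314.94 K.
Converting, 314.94 K = 41.79°C.

42 °C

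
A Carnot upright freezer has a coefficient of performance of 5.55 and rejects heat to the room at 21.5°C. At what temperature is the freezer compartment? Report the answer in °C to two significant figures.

-23 °C

For a Carnot refrigerator COP_R = T_C/(T_H − T_C), so T_C = COP·T_H/(1 + COP).
With T_H = 294.65 K, T_C = 5.55 × 294.65/6.550 = 249.67 K.
Converting, 249.67 K = -23.48°C.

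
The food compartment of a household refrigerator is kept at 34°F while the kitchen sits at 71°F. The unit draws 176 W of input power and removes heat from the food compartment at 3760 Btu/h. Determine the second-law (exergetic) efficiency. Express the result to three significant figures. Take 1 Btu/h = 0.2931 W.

0.469

Converting, Q̇_C = 3760 Btu/h = 1102 W, so COP_actual = Q̇_C/Ẇ = 1102/176.0 = 6.262.
In absolute terms T_C = 274.26 K and T_H = 294.82 K, so ΔT = 20.56 K.
COP_Carnot = T_C/ΔT = 274.26/20.56 = 13.34.
η_II = COP_actual/COP_Carnot = 6.262/13.34 = 0.4693.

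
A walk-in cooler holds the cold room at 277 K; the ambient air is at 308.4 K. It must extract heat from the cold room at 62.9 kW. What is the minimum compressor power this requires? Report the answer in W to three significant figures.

The reservoir spacing is ΔT = 308.4 − 277 = 31.40 K.
COP_Carnot = T_C/ΔT = 277.00/31.40 = 8.822.
Ẇ_min = Q̇/COP_Carnot = 62.90/8.822 = 7.130 kW = 7130 W.

7130 W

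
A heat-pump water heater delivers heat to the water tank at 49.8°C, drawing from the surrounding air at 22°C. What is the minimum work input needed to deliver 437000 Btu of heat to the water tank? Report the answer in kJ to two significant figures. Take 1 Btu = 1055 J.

40000 kJ

In absolute terms T_C = 295.15 K and T_H = 322.95 K, so ΔT = 27.80 K.
The reversible limit is COP_HP = T_H/ΔT = 11.62, so W_min = Q_H/COP = Q_H·ΔT/T_H.
W_min = 437000 × 27.80/322.95 = 37620 Btu = 39690 kJ.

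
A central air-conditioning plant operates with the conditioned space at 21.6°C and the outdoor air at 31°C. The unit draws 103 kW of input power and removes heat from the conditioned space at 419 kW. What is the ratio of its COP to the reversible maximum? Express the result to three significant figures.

COP_actual = Q̇_C/Ẇ = 419.0/103.0 = 4.068.
In absolute terms T_C = 294.75 K and T_H = 304.15 K, so ΔT = 9.400 K.
COP_Carnot = T_C/ΔT = 294.75/9.400 = 31.36.
η_II = COP_actual/COP_Carnot = 4.068/31.36 = 0.1297.

0.130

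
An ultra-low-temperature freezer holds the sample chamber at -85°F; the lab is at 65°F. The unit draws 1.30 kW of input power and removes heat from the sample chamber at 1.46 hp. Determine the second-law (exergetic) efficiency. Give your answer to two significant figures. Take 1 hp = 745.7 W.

Converting, Q̇_C = 1.460 hp = 1.089 kW, so COP_actual = Q̇_C/Ẇ = 1.089/1.300 = 0.8375.
In absolute terms T_C = 208.15 K and T_H = 291.48 K, so ΔT = 83.33 K.
COP_Carnot = T_C/ΔT = 208.15/83.33 = 2.498.
η_II = COP_actual/COP_Carnot = 0.8375/2.498 = 0.3353.

0.34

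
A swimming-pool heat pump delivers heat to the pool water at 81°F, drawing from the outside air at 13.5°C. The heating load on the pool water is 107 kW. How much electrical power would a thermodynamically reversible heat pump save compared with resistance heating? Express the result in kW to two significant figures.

100 kW

In absolute terms T_C = 286.65 K and T_H = 300.37 K, so ΔT = 13.72 K.
COP_Carnot = T_H/ΔT = 300.37/13.72 = 21.89.
Resistance heating needs Ẇ_res = Q̇_H = 107.0 kW; the reversible heat pump needs only Ẇ_hp = Q̇_H/COP = 4.888 kW.
Saving = 107.0 − 4.888 = 102.1 kW.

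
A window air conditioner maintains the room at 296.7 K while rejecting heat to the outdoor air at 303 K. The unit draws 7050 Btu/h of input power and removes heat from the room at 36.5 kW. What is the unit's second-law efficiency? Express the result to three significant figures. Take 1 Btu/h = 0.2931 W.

0.375

Converting, Q̇_C = 36.50 kW = 124500 Btu/h, so COP_actual = Q̇_C/Ẇ = 124500/7050 = 17.66.
The reservoir spacing is ΔT = 303 − 296.7 = 6.300 K.
COP_Carnot = T_C/ΔT = 296.70/6.300 = 47.10.
η_II = COP_actual/COP_Carnot = 17.66/47.10 = 0.3751.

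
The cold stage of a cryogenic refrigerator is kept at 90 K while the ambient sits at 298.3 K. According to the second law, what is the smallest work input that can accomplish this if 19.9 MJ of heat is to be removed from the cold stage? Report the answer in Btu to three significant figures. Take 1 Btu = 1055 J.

The reservoir spacing is ΔT = 298.3 − 90 = 208.3 K.
The reversible limit is COP_R = T_C/ΔT = 0.4321, so W_min = Q_C/COP = Q_C·ΔT/T_C.
W_min = 19.90 × 208.3/90.00 = 46.06 MJ = 43660 Btu.

43700 Btu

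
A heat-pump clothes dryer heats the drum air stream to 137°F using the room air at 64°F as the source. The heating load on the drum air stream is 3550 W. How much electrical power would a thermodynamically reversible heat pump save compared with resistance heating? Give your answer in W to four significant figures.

In absolute terms T_C = 290.93 K and T_H = 331.48 K, so ΔT = 40.56 K.
COP_Carnot = T_H/ΔT = 331.48/40.56 = 8.174.
Resistance heating needs Ẇ_res = Q̇_H = 3550 W; the reversible heat pump needs only Ẇ_hp = Q̇_H/COP = 434.3 W.
Saving = 3550 − 434.3 = 3116 W.

3116 W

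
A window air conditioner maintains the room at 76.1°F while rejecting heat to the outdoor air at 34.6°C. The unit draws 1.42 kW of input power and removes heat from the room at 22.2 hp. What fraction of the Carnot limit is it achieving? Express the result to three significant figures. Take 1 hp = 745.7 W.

0.396

Converting, Q̇_C = 22.20 hp = 16.55 kW, so COP_actual = Q̇_C/Ẇ = 16.55/1.420 = 11.66.
In absolute terms T_C = 297.65 K and T_H = 307.75 K, so ΔT = 10.10 K.
COP_Carnot = T_C/ΔT = 297.65/10.10 = 29.47.
η_II = COP_actual/COP_Carnot = 11.66/29.47 = 0.3956.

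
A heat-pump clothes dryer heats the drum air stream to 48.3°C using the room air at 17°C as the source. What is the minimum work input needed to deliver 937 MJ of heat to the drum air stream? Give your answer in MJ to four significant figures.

91.24 MJ

In absolute terms T_C = 290.15 K and T_H = 321.45 K, so ΔT = 31.30 K.
The reversible limit is COP_HP = T_H/ΔT = 10.27, so W_min = Q_H/COP = Q_H·ΔT/T_H.
W_min = 937.0 × 31.30/321.45 = 91.24 MJ.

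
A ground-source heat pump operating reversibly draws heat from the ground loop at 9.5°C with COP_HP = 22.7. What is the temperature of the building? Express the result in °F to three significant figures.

COP_HP = T_H/(T_H − T_C) rearranges to T_H = COP·T_C/(COP − 1).
With T_C = 282.65 K, T_H = 22.7 × 282.65/21.70 = 295.68 K.
Converting, 295.68 K = 72.55°F.

72.5 °F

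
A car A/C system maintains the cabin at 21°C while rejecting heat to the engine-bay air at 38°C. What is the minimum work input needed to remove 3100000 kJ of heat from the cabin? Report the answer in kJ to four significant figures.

179200 kJ

In absolute terms T_C = 294.15 K and T_H = 311.15 K, so ΔT = 17.00 K.
The reversible limit is COP_R = T_C/ΔT = 17.30, so W_min = Q_C/COP = Q_C·ΔT/T_C.
W_min = 3100000 × 17.00/294.15 = 179200 kJ.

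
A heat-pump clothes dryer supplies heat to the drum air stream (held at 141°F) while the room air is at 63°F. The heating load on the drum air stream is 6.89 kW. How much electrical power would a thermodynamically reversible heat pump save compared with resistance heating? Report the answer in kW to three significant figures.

In absolute terms T_C = 290.37 K and T_H = 333.71 K, so ΔT = 43.33 K.
COP_Carnot = T_H/ΔT = 333.71/43.33 = 7.701.
Resistance heating needs Ẇ_res = Q̇_H = 6.890 kW; the reversible heat pump needs only Ẇ_hp = Q̇_H/COP = 0.8947 kW.
Saving = 6.890 − 0.8947 = 5.995 kW.

6.00 kW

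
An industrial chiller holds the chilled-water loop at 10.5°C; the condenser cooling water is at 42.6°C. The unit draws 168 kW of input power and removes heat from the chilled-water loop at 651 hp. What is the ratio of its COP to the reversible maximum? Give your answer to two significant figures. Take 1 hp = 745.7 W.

Converting, Q̇_C = 651.0 hp = 485.5 kW, so COP_actual = Q̇_C/Ẇ = 485.5/168.0 = 2.890.
In absolute terms T_C = 283.65 K and T_H = 315.75 K, so ΔT = 32.10 K.
COP_Carnot = T_C/ΔT = 283.65/32.10 = 8.836.
η_II = COP_actual/COP_Carnot = 2.890/8.836 = 0.3270.

0.33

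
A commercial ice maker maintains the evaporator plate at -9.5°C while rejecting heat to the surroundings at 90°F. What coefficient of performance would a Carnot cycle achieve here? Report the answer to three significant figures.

In absolute terms T_C = 263.65 K and T_H = 305.37 K, so ΔT = 41.72 K.
For a reversible cycle, COP_Carnot = T_C/ΔT = 263.65/41.72 = 6.319.

6.32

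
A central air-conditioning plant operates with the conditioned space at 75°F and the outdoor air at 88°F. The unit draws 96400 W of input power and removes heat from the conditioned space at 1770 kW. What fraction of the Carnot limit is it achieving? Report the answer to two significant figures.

0.45

Converting, Q̇_C = 1770 kW = 1770000 W, so COP_actual = Q̇_C/Ẇ = 1770000/96400 = 18.36.
In absolute terms T_C = 297.04 K and T_H = 304.26 K, so ΔT = 7.222 K.
COP_Carnot = T_C/ΔT = 297.04/7.222 = 41.13.
η_II = COP_actual/COP_Carnot = 18.36/41.13 = 0.4464.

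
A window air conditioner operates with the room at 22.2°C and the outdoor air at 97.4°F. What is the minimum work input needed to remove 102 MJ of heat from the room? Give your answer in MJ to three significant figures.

In absolute terms T_C = 295.35 K and T_H = 309.48 K, so ΔT = 14.13 K.
The reversible limit is COP_R = T_C/ΔT = 20.90, so W_min = Q_C/COP = Q_C·ΔT/T_C.
W_min = 102.0 × 14.13/295.35 = 4.881 MJ.

4.88 MJ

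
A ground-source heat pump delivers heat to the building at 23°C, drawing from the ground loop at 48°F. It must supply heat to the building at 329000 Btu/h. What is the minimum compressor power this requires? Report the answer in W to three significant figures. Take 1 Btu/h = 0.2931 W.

In absolute terms T_C = 282.04 K and T_H = 296.15 K, so ΔT = 14.11 K.
COP_Carnot = T_H/ΔT = 296.15/14.11 = 20.99.
Ẇ_min = Q̇/COP_Carnot = 329000/20.99 = 15680 Btu/h = 4595 W.

4590 W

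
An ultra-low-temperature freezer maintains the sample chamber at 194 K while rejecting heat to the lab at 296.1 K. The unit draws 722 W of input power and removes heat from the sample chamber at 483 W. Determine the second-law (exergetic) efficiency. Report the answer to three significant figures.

COP_actual = Q̇_C/Ẇ = 483.0/722.0 = 0.6690.
The reservoir spacing is ΔT = 296.1 − 194 = 102.1 K.
COP_Carnot = T_C/ΔT = 194.00/102.1 = 1.900.
η_II = COP_actual/COP_Carnot = 0.6690/1.900 = 0.3521.

0.352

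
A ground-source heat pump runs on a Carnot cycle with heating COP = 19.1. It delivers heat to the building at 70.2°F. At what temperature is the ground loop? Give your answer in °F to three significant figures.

42.5 °F

COP_HP = T_H/(T_H − T_C) gives T_H − T_C = T_H/COP.
With T_H = 294.37 K, T_C = 294.37 × (1 − 1/19.1) = 278.96 K.
Converting, 278.96 K = 42.46°F.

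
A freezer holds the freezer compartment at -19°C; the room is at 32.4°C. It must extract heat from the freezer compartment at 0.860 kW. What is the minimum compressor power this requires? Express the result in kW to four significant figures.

0.1739 kW

In absolute terms T_C = 254.15 K and T_H = 305.55 K, so ΔT = 51.40 K.
COP_Carnot = T_C/ΔT = 254.15/51.40 = 4.945.
Ẇ_min = Q̇/COP_Carnot = 0.8600/4.945 = 0.1739 kW.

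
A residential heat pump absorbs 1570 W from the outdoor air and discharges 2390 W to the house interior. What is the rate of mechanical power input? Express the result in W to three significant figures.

For a cyclic device the first law requires Q̇_H = Q̇_C + Ẇ.
Ẇ = Q̇_H − Q̇_C = 820.0 W.

820 W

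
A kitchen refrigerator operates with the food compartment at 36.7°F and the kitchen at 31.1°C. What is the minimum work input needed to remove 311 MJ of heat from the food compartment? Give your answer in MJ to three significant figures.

32.1 MJ

In absolute terms T_C = 275.76 K and T_H = 304.25 K, so ΔT = 28.49 K.
The reversible limit is COP_R = T_C/ΔT = 9.680, so W_min = Q_C/COP = Q_C·ΔT/T_C.
W_min = 311.0 × 28.49/275.76 = 32.13 MJ.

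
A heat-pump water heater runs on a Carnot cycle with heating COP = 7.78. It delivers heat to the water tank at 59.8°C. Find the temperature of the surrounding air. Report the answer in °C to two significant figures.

17 °C

COP_HP = T_H/(T_H − T_C) gives T_H − T_C = T_H/COP.
With T_H = 332.95 K, T_C = 332.95 × (1 − 1/7.78) = 290.15 K.
Converting, 290.15 K = 17.00°C.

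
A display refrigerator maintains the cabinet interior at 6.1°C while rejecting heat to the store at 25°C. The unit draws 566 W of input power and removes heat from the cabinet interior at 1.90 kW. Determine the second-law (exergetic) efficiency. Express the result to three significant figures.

0.227

Converting, Q̇_C = 1.900 kW = 1900 W, so COP_actual = Q̇_C/Ẇ = 1900/566.0 = 3.357.
In absolute terms T_C = 279.25 K and T_H = 298.15 K, so ΔT = 18.90 K.
COP_Carnot = T_C/ΔT = 279.25/18.90 = 14.78.
η_II = COP_actual/COP_Carnot = 3.357/14.78 = 0.2272.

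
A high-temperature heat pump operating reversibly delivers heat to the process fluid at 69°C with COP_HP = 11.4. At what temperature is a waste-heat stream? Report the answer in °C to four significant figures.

COP_HP = T_H/(T_H − T_C) gives T_H − T_C = T_H/COP.
With T_H = 342.15 K, T_C = 342.15 × (1 − 1/11.4) = 312.14 K.
Converting, 312.14 K = 38.99°C.

38.99 °C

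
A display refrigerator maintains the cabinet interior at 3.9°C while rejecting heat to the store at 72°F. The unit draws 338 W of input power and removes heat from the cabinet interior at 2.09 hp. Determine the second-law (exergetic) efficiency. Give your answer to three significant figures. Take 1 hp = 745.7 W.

Converting, Q̇_C = 2.090 hp = 1559 W, so COP_actual = Q̇_C/Ẇ = 1559/338.0 = 4.611.
In absolute terms T_C = 277.05 K and T_H = 295.37 K, so ΔT = 18.32 K.
COP_Carnot = T_C/ΔT = 277.05/18.32 = 15.12.
η_II = COP_actual/COP_Carnot = 4.611/15.12 = 0.3049.

0.305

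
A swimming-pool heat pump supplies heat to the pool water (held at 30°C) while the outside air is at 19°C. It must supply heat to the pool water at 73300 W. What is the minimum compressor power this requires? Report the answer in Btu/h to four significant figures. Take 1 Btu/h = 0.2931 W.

In absolute terms T_C = 292.15 K and T_H = 303.15 K, so ΔT = 11.00 K.
COP_Carnot = T_H/ΔT = 303.15/11.00 = 27.56.
Ẇ_min = Q̇/COP_Carnot = 73300/27.56 = 2660 W = 9075 Btu/h.

9075 Btu/h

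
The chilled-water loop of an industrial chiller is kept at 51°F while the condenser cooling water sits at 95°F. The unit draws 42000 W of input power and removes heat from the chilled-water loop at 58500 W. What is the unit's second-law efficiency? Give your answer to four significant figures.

COP_actual = Q̇_C/Ẇ = 58500/42000 = 1.393.
In absolute terms T_C = 283.71 K and T_H = 308.15 K, so ΔT = 24.44 K.
COP_Carnot = T_C/ΔT = 283.71/24.44 = 11.61.
η_II = COP_actual/COP_Carnot = 1.393/11.61 = 0.1200.

0.1200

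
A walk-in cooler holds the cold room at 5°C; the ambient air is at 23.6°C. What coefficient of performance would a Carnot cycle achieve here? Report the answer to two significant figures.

15

In absolute terms T_C = 278.15 K and T_H = 296.75 K, so ΔT = 18.60 K.
For a reversible cycle, COP_Carnot = T_C/ΔT = 278.15/18.60 = 14.95.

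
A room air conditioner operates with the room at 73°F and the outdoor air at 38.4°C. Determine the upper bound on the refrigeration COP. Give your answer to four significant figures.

18.94

In absolute terms T_C = 295.93 K and T_H = 311.55 K, so ΔT = 15.62 K.
For a reversible cycle, COP_Carnot = T_C/ΔT = 295.93/15.62 = 18.94.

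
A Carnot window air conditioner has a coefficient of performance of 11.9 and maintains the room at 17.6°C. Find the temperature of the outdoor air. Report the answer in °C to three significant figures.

42.0 °C

COP_R = T_C/(T_H − T_C) gives T_H − T_C = T_C/COP.
With T_C = 290.75 K, T_H = 290.75 × (1 + 1/11.9) = 315.18 K.
Converting, 315.18 K = 42.03°C.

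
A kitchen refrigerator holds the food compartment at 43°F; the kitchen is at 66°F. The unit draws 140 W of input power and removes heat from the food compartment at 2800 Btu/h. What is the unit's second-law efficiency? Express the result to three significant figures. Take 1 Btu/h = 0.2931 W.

Converting, Q̇_C = 2800 Btu/h = 820.7 W, so COP_actual = Q̇_C/Ẇ = 820.7/140.0 = 5.862.
In absolute terms T_C = 279.26 K and T_H = 292.04 K, so ΔT = 12.78 K.
COP_Carnot = T_C/ΔT = 279.26/12.78 = 21.86.
η_II = COP_actual/COP_Carnot = 5.862/21.86 = 0.2682.

0.268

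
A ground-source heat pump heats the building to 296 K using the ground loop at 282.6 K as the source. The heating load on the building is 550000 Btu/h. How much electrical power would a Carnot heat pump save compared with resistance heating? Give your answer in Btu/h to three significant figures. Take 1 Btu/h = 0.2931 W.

The reservoir spacing is ΔT = 296 − 282.6 = 13.40 K.
COP_Carnot = T_H/ΔT = 296.00/13.40 = 22.09.
Resistance heating needs Ẇ_res = Q̇_H = 550000 Btu/h; the reversible heat pump needs only Ẇ_hp = Q̇_H/COP = 24900 Btu/h.
Saving = 550000 − 24900 = 525100 Btu/h.

525000 Btu/h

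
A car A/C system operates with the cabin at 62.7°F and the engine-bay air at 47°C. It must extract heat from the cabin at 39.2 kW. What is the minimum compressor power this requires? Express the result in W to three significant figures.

4040 W

In absolute terms T_C = 290.21 K and T_H = 320.15 K, so ΔT = 29.94 K.
COP_Carnot = T_C/ΔT = 290.21/29.94 = 9.691.
Ẇ_min = Q̇/COP_Carnot = 39.20/9.691 = 4.045 kW = 4045 W.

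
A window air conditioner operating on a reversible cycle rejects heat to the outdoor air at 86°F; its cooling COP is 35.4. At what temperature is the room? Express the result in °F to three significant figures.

71.0 °F

For a Carnot refrigerator COP_R = T_C/(T_H − T_C), so T_C = COP·T_H/(1 + COP).
With T_H = 303.15 K, T_C = 35.4 × 303.15/36.40 = 294.82 K.
Converting, 294.82 K = 71.01°F.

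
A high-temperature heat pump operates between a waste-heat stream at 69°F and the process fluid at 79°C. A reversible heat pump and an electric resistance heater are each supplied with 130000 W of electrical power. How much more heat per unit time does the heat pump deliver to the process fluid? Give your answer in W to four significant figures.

In absolute terms T_C = 293.71 K and T_H = 352.15 K, so ΔT = 58.44 K.
COP_Carnot = T_H/ΔT = 352.15/58.44 = 6.025.
The heat pump delivers Q̇_H = COP × Ẇ = 783300 W; the resistance heater delivers Ẇ = 130000 W.
Extra = (COP − 1)·Ẇ = 653300 W.

653300 W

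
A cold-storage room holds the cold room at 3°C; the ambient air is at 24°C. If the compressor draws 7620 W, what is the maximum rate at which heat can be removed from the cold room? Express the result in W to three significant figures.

In absolute terms T_C = 276.15 K and T_H = 297.15 K, so ΔT = 21.00 K.
COP_Carnot = T_C/ΔT = 276.15/21.00 = 13.15.
Q̇_max = COP_Carnot × Ẇ = 13.15 × 7620 W = 100200 W.

100000 W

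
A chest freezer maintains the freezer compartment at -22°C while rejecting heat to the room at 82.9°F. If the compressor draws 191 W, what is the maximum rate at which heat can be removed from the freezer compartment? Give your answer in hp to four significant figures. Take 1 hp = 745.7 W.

In absolute terms T_C = 251.15 K and T_H = 301.43 K, so ΔT = 50.28 K.
COP_Carnot = T_C/ΔT = 251.15/50.28 = 4.995.
Q̇_max = COP_Carnot × Ẇ = 4.995 × 191.0 W = 954.1 W = 1.279 hp.

1.279 hp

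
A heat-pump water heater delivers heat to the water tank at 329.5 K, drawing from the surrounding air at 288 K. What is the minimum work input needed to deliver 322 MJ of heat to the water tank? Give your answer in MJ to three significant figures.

40.6 MJ

The reservoir spacing is ΔT = 329.5 − 288 = 41.50 K.
The reversible limit is COP_HP = T_H/ΔT = 7.940, so W_min = Q_H/COP = Q_H·ΔT/T_H.
W_min = 322.0 × 41.50/329.50 = 40.56 MJ.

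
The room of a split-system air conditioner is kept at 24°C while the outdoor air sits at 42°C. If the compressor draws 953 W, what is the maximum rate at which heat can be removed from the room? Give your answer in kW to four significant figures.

15.73 kW

In absolute terms T_C = 297.15 K and T_H = 315.15 K, so ΔT = 18.00 K.
COP_Carnot = T_C/ΔT = 297.15/18.00 = 16.51.
Q̇_max = COP_Carnot × Ẇ = 16.51 × 953.0 W = 15730 W = 15.73 kW.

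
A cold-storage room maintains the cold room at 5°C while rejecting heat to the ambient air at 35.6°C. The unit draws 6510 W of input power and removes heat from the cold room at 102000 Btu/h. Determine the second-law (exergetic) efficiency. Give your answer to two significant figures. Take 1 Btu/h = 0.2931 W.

Converting, Q̇_C = 102000 Btu/h = 29900 W, so COP_actual = Q̇_C/Ẇ = 29900/6510 = 4.592.
In absolute terms T_C = 278.15 K and T_H = 308.75 K, so ΔT = 30.60 K.
COP_Carnot = T_C/ΔT = 278.15/30.60 = 9.090.
η_II = COP_actual/COP_Carnot = 4.592/9.090 = 0.5052.

0.51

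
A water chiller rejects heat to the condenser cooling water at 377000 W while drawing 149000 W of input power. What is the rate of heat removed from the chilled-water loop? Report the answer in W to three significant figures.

For a cyclic device the first law requires Q̇_H = Q̇_C + Ẇ.
Q̇_C = Q̇_H − Ẇ = 228000 W.

228000 W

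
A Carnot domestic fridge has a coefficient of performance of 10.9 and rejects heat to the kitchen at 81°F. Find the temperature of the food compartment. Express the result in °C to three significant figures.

1.98 °C

For a Carnot refrigerator COP_R = T_C/(T_H − T_C), so T_C = COP·T_H/(1 + COP).
With T_H = 300.37 K, T_C = 10.9 × 300.37/11.90 = 275.13 K.
Converting, 275.13 K = 1.98°C.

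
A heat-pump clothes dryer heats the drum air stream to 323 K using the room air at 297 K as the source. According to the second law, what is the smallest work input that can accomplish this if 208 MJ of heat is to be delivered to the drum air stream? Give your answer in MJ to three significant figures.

The reservoir spacing is ΔT = 323 − 297 = 26.00 K.
The reversible limit is COP_HP = T_H/ΔT = 12.42, so W_min = Q_H/COP = Q_H·ΔT/T_H.
W_min = 208.0 × 26.00/323.00 = 16.74 MJ.

16.7 MJ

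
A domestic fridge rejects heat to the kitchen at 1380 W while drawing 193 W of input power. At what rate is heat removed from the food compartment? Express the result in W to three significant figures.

1190 W

For a cyclic device the first law requires Q̇_H = Q̇_C + Ẇ.
Q̇_C = Q̇_H − Ẇ = 1187 W.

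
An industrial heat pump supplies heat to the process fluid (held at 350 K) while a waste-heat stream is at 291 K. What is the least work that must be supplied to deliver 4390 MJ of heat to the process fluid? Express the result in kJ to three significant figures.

The reservoir spacing is ΔT = 350 − 291 = 59.00 K.
The reversible limit is COP_HP = T_H/ΔT = 5.932, so W_min = Q_H/COP = Q_H·ΔT/T_H.
W_min = 4390 × 59.00/350.00 = 740.0 MJ = 740000 kJ.

740000 kJ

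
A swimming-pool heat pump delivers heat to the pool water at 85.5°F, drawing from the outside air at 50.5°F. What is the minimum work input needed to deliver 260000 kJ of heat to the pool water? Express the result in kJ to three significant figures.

In absolute terms T_C = 283.43 K and T_H = 302.87 K, so ΔT = 19.44 K.
The reversible limit is COP_HP = T_H/ΔT = 15.58, so W_min = Q_H/COP = Q_H·ΔT/T_H.
W_min = 260000 × 19.44/302.87 = 16690 kJ.

16700 kJ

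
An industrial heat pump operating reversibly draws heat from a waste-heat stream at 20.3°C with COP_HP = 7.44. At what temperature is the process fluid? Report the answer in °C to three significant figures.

COP_HP = T_H/(T_H − T_C) rearranges to T_H = COP·T_C/(COP − 1).
With T_C = 293.45 K, T_H = 7.44 × 293.45/6.440 = 339.02 K.
Converting, 339.02 K = 65.87°C.

65.9 °C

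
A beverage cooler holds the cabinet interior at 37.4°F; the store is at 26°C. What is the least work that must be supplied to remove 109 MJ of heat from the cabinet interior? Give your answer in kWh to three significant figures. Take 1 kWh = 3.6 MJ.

In absolute terms T_C = 276.15 K and T_H = 299.15 K, so ΔT = 23.00 K.
The reversible limit is COP_R = T_C/ΔT = 12.01, so W_min = Q_C/COP = Q_C·ΔT/T_C.
W_min = 109.0 × 23.00/276.15 = 9.078 MJ = 2.522 kWh.

2.52 kWh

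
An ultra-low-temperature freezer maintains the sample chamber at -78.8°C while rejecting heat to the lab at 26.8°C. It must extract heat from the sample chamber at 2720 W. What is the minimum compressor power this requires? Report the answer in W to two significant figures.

In absolute terms T_C = 194.35 K and T_H = 299.95 K, so ΔT = 105.6 K.
COP_Carnot = T_C/ΔT = 194.35/105.6 = 1.840.
Ẇ_min = Q̇/COP_Carnot = 2720/1.840 = 1478 W.

1500 W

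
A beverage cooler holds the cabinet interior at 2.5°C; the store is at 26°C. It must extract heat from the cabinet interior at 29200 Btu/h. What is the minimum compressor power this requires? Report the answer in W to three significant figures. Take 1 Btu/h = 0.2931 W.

730 W

In absolute terms T_C = 275.65 K and T_H = 299.15 K, so ΔT = 23.50 K.
COP_Carnot = T_C/ΔT = 275.65/23.50 = 11.73.
Ẇ_min = Q̇/COP_Carnot = 29200/11.73 = 2489 Btu/h = 729.6 W.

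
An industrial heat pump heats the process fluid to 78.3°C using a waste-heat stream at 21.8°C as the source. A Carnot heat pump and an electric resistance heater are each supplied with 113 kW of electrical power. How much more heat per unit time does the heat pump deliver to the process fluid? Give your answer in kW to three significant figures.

In absolute terms T_C = 294.95 K and T_H = 351.45 K, so ΔT = 56.50 K.
COP_Carnot = T_H/ΔT = 351.45/56.50 = 6.220.
The heat pump delivers Q̇_H = COP × Ẇ = 702.9 kW; the resistance heater delivers Ẇ = 113.0 kW.
Extra = (COP − 1)·Ẇ = 589.9 kW.

590 kW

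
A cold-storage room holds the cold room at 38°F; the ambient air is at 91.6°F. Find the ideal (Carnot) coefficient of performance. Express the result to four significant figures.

In absolute terms T_C = 276.48 K and T_H = 306.26 K, so ΔT = 29.78 K.
For a reversible cycle, COP_Carnot = T_C/ΔT = 276.48/29.78 = 9.285.

9.285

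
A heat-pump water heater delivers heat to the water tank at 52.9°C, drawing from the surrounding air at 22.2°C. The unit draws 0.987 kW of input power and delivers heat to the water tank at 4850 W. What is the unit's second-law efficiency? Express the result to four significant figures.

Converting, Q̇_H = 4850 W = 4.850 kW, so COP_actual = Q̇_H/Ẇ = 4.850/0.9870 = 4.914.
In absolute terms T_C = 295.35 K and T_H = 326.05 K, so ΔT = 30.70 K.
COP_Carnot = T_H/ΔT = 326.05/30.70 = 10.62.
η_II = COP_actual/COP_Carnot = 4.914/10.62 = 0.4627.

0.4627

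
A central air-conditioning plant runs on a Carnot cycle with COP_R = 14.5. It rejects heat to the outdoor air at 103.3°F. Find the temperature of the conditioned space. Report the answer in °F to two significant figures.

67 °F

For a Carnot refrigerator COP_R = T_C/(T_H − T_C), so T_C = COP·T_H/(1 + COP).
With T_H = 312.76 K, T_C = 14.5 × 312.76/15.50 = 292.58 K.
Converting, 292.58 K = 66.98°F.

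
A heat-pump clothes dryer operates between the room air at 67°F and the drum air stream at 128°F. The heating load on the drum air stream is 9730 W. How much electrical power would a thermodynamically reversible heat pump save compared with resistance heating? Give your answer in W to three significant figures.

8720 W

In absolute terms T_C = 292.59 K and T_H = 326.48 K, so ΔT = 33.89 K.
COP_Carnot = T_H/ΔT = 326.48/33.89 = 9.634.
Resistance heating needs Ẇ_res = Q̇_H = 9730 W; the reversible heat pump needs only Ẇ_hp = Q̇_H/COP = 1010 W.
Saving = 9730 − 1010 = 8720 W.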